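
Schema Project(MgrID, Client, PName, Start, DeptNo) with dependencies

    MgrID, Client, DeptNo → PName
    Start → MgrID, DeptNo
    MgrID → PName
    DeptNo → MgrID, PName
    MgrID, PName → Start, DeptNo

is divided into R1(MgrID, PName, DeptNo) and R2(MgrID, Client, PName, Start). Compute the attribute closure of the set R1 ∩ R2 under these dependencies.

MgrID, PName, Start, DeptNo

R1 ∩ R2 = {MgrID, PName}.
MgrID, PName → Start, DeptNo applies, adding Start, DeptNo
Closure: {MgrID, PName, Start, DeptNo}.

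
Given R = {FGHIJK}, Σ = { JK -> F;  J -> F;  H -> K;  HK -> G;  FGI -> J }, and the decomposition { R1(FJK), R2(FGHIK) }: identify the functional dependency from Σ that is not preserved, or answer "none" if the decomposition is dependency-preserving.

Check FGI → J: no single fragment contains all of {FGIJ}, and the restricted closure of {FGI} across the fragments never reaches {J}.
JK → F is preserved.
J → F is preserved.
H → K is preserved.
HK → G is preserved.

FGI -> J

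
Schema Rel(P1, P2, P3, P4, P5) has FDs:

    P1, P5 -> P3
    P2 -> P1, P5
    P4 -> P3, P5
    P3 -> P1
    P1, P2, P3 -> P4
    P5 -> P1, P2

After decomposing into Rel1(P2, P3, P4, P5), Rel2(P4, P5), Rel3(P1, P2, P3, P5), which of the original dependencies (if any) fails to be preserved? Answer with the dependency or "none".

none

P1, P5 → P3 lies within Rel3.
P2 → P1, P5 lies within Rel3.
P4 → P3, P5 lies within Rel1.
P3 → P1 lies within Rel3.
P1, P2, P3 → P4: restricted closure across fragments reaches P4.
P5 → P1, P2 lies within Rel3.
Every dependency is enforceable on the fragments, so the decomposition is dependency-preserving.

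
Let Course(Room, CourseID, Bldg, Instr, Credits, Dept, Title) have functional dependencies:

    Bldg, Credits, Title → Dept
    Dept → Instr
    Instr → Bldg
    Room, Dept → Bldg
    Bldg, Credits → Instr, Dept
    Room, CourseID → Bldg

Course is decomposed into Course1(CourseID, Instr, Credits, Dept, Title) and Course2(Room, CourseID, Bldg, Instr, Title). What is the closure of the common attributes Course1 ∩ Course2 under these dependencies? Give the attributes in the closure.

CourseID, Bldg, Instr, Title

Course1 ∩ Course2 = {CourseID, Instr, Title}.
Instr → Bldg applies, adding Bldg
Closure: {CourseID, Bldg, Instr, Title}.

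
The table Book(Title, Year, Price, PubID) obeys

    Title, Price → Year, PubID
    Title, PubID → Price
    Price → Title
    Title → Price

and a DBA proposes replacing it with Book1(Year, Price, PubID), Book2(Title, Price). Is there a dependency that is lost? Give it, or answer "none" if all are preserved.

none

Title, Price → Year, PubID: restricted closure across fragments reaches Year, PubID.
Title, PubID → Price: restricted closure across fragments reaches Price.
Price → Title lies within Book2.
Title → Price lies within Book2.
Every dependency is enforceable on the fragments, so the decomposition is dependency-preserving.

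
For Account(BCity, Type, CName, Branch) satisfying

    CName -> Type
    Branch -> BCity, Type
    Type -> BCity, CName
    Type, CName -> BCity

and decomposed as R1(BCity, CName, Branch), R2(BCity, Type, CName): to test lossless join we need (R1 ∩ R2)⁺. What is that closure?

BCity, Type, CName

R1 ∩ R2 = {BCity, CName}.
CName → Type applies, adding Type
Closure: {BCity, Type, CName}.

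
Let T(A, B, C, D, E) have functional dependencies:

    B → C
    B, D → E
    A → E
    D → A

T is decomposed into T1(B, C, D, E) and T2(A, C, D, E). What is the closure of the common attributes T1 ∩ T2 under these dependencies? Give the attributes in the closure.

T1 ∩ T2 = {C, D, E}.
D → A applies, adding A
Closure: {A, C, D, E}.

A, C, D, E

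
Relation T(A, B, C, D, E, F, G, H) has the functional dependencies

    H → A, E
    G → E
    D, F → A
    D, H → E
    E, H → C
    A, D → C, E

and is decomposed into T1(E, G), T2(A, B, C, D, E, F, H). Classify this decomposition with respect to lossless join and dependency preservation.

Lossless test: (E)⁺ = {E}, which is a superkey of neither fragment — lossy.
Dependency preservation: every FD's attributes lie within a single fragment, so each can be enforced locally — preserved.

lossy but dependency-preserving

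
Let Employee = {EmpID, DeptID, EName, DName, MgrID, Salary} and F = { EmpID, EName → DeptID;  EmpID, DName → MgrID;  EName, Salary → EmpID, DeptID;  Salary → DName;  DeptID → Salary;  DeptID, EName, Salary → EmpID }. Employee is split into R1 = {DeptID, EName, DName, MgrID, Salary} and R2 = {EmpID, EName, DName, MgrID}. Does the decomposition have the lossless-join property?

Common attributes: R1 ∩ R2 = {EName, DName, MgrID}.
No dependency enlarges {EName, DName, MgrID}, so (EName, DName, MgrID)⁺ = {EName, DName, MgrID}.
The closure contains neither all of R1 = {DeptID, EName, DName, MgrID, Salary} nor all of R2 = {EmpID, EName, DName, MgrID}, so the common attributes are not a superkey of either fragment. The join is lossy.

No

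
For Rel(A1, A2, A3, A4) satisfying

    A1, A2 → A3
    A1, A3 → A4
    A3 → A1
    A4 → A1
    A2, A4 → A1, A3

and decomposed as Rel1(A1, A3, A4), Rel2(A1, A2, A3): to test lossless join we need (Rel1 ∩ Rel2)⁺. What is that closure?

A1, A3, A4

Rel1 ∩ Rel2 = {A1, A3}.
A1, A3 → A4 applies, adding A4
Closure: {A1, A3, A4}.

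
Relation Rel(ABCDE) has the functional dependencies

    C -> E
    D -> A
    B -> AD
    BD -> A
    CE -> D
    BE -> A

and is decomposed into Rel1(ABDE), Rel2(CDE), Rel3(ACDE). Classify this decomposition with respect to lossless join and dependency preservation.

Lossless test (chase): Rows 1 and 2 agree on D; apply D→A and equate their A entries. No row becomes fully distinguished — the join is lossy.
Dependency preservation: every FD's attributes lie within a single fragment, so each can be enforced locally — preserved.

lossy but dependency-preserving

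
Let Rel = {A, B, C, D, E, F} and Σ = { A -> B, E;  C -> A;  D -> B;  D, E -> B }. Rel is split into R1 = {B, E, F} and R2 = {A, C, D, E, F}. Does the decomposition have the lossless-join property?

No

Common attributes: R1 ∩ R2 = {E, F}.
No dependency enlarges {E, F}, so (E, F)⁺ = {E, F}.
The closure contains neither all of R1 = {B, E, F} nor all of R2 = {A, C, D, E, F}, so the common attributes are not a superkey of either fragment. The join is lossy.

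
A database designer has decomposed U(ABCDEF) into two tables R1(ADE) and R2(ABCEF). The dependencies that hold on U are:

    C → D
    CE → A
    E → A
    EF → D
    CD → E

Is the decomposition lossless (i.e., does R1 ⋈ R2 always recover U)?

Common attributes: R1 ∩ R2 = {AE}.
No dependency enlarges {AE}, so (AE)⁺ = {AE}.
The closure contains neither all of R1 = {ADE} nor all of R2 = {ABCEF}, so the common attributes are not a superkey of either fragment. The join is lossy.

No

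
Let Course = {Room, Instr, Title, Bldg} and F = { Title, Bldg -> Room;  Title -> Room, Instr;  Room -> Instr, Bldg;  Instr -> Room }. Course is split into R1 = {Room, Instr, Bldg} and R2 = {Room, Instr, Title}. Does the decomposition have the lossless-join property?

Common attributes: R1 ∩ R2 = {Room, Instr}.
Closure of {Room, Instr}: Room → Instr, Bldg applies, adding Bldg. So (Room, Instr)⁺ = {Room, Instr, Bldg}.
This closure contains every attribute of R1, so R1 ∩ R2 → R1. The join is lossless.

Yes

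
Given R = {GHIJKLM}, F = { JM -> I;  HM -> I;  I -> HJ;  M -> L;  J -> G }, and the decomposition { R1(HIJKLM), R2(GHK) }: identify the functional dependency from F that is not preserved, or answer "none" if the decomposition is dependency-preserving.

J -> G

Check J → G: no single fragment contains all of {GJ}, and the restricted closure of {J} across the fragments never reaches {G}.
JM → I is preserved.
HM → I is preserved.
I → HJ is preserved.
M → L is preserved.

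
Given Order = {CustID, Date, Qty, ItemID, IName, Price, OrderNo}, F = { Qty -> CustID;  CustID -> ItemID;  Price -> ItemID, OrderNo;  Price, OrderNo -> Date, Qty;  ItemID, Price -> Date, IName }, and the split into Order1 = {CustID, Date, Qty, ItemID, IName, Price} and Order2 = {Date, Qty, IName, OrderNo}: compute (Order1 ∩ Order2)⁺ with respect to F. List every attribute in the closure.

Order1 ∩ Order2 = {Date, Qty, IName}.
Qty → CustID applies, adding CustID
CustID → ItemID applies, adding ItemID
Closure: {CustID, Date, Qty, ItemID, IName}.

CustID, Date, Qty, ItemID, IName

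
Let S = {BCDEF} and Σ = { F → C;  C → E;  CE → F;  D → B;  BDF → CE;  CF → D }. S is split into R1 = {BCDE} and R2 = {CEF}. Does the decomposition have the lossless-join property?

Yes

Common attributes: R1 ∩ R2 = {CE}.
Closure of {CE}: CE → F applies, adding F; CF → D applies, adding D; D → B applies, adding B. So (CE)⁺ = {BCDEF}.
This closure contains every attribute of R1, so R1 ∩ R2 → R1. The join is lossless.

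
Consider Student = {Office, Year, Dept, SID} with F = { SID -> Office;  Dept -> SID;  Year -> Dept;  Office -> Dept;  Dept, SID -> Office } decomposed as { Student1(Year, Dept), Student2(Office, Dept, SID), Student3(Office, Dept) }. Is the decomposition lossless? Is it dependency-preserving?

Lossless test (chase): Rows 1 and 2 agree on Dept; apply Dept→SID and equate their SID entries. Rows 1 and 3 agree on Dept; apply Dept→SID and equate their SID entries. Rows 1 and 2 agree on Dept, SID; apply Dept, SID→Office and equate their Office entries. Row 1 is now all distinguished symbols — the join is lossless.
Dependency preservation: every FD's attributes lie within a single fragment, so each can be enforced locally — preserved.

lossless and dependency-preserving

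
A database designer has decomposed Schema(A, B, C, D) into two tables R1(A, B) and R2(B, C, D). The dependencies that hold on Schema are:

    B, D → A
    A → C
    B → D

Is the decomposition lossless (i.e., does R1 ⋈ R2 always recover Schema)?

Common attributes: R1 ∩ R2 = {B}.
Closure of {B}: B → D applies, adding D; B, D → A applies, adding A; A → C applies, adding C. So (B)⁺ = {A, B, C, D}.
This closure contains every attribute of R1, so R1 ∩ R2 → R1. The join is lossless.

Yes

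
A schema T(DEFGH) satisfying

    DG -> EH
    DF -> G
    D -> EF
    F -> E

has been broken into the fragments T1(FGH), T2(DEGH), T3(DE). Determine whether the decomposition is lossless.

No

Chase test. Columns are DEFGH; row i has aⱼ where attribute j ∈ Ti, else bᵢⱼ.
Initial tableau (one row per fragment):
  row 1: b11 b12 a3 a4 a5
  row 2: a1 a2 b23 a4 a5
  row 3: a1 a2 b33 b34 b35
Rows 2 and 3 agree on D; apply D→EF and equate their EF entries.
Rows 2 and 3 agree on DF; apply DF→G and equate their G entries.
Rows 2 and 3 agree on DG; apply DG→EH and equate their EH entries.
No row becomes fully distinguished — the join is lossy.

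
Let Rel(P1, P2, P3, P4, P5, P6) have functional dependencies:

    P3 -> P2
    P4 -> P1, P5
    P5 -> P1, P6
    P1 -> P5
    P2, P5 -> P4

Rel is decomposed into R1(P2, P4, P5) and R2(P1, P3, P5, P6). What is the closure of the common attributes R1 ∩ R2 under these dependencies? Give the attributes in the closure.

P1, P5, P6

R1 ∩ R2 = {P5}.
P5 → P1, P6 applies, adding P1, P6
Closure: {P1, P5, P6}.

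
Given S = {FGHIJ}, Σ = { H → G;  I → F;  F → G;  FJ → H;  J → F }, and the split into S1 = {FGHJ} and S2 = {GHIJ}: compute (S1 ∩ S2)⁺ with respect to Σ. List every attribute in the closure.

S1 ∩ S2 = {GHJ}.
J → F applies, adding F
Closure: {FGHJ}.

FGHJ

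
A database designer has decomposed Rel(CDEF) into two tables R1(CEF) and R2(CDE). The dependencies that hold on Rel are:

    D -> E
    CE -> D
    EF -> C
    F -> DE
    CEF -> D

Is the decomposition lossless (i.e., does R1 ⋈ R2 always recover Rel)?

Common attributes: R1 ∩ R2 = {CE}.
Closure of {CE}: CE → D applies, adding D. So (CE)⁺ = {CDE}.
This closure contains every attribute of R2, so R1 ∩ R2 → R2. The join is lossless.

Yes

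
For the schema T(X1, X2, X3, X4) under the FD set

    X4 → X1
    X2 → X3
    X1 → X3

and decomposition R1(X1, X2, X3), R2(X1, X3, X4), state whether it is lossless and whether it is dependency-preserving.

lossy but dependency-preserving

Lossless test: (X1, X3)⁺ = {X1, X3}, which is a superkey of neither fragment — lossy.
Dependency preservation: every FD's attributes lie within a single fragment, so each can be enforced locally — preserved.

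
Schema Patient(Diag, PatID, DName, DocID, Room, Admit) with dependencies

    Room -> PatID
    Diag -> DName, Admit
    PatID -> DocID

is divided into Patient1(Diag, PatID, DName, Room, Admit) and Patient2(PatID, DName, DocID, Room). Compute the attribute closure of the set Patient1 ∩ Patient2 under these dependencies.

Patient1 ∩ Patient2 = {PatID, DName, Room}.
PatID → DocID applies, adding DocID
Closure: {PatID, DName, DocID, Room}.

PatID, DName, DocID, Room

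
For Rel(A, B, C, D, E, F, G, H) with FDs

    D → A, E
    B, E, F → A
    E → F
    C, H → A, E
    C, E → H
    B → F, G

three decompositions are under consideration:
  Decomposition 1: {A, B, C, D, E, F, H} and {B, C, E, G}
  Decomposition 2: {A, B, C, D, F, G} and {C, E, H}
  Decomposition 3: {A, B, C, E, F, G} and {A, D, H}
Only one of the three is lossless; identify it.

Decomposition 1: common = {B, C, E}, closure = {A, B, C, E, F, G, H} → lossless.
Decomposition 2: common = {C}, closure = {C} → lossy.
Decomposition 3: common = {A}, closure = {A} → lossy.

Decomposition 1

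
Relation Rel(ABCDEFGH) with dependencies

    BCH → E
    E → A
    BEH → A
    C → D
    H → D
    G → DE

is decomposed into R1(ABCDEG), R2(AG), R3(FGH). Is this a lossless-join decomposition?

Chase test. Columns are ABCDEFGH; row i has aⱼ where attribute j ∈ Ri, else bᵢⱼ.
Initial tableau (one row per fragment):
  row 1: a1 a2 a3 a4 a5 b16 a7 b18
  row 2: a1 b22 b23 b24 b25 b26 a7 b28
  row 3: b31 b32 b33 b34 b35 a6 a7 a8
Rows 1 and 2 agree on G; apply G→DE and equate their DE entries.
Rows 1 and 3 agree on G; apply G→DE and equate their DE entries.
Rows 1 and 3 agree on E; apply E→A and equate their A entries.
No row becomes fully distinguished — the join is lossy.

No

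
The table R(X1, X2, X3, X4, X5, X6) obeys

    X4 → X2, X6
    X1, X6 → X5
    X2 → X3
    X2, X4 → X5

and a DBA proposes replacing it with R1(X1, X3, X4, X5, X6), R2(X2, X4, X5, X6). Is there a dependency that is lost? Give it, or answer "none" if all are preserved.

Check X2 → X3: no single fragment contains all of {X2, X3}, and the restricted closure of {X2} across the fragments never reaches {X3}.
X4 → X2, X6 is preserved.
X1, X6 → X5 is preserved.
X2, X4 → X5 is preserved.

X2 → X3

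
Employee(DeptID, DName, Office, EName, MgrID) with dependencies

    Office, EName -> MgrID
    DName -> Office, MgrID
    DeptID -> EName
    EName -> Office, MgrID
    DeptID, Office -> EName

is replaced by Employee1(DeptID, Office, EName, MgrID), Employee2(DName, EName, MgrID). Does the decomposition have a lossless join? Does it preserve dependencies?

lossy and not dependency-preserving

Lossless test: (EName, MgrID)⁺ = {Office, EName, MgrID}, which is a superkey of neither fragment — lossy.
Dependency preservation: the restricted closure of {DName} across the fragments never reaches {Office, MgrID}, so DName → Office, MgrID cannot be enforced without a join — not preserved.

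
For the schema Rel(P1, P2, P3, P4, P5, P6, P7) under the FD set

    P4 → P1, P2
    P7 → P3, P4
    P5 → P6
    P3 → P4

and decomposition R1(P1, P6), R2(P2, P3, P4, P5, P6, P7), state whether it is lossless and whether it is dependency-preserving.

Lossless test: (P6)⁺ = {P6}, which is a superkey of neither fragment — lossy.
Dependency preservation: the restricted closure of {P4} across the fragments never reaches {P1, P2}, so P4 → P1, P2 cannot be enforced without a join — not preserved.

lossy and not dependency-preserving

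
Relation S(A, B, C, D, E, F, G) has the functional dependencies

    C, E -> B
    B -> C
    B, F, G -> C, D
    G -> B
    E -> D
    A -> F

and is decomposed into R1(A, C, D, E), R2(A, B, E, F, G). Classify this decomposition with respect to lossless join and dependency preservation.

lossy and not dependency-preserving

Lossless test: (A, E)⁺ = {A, D, E, F}, which is a superkey of neither fragment — lossy.
Dependency preservation: the restricted closure of {C, E} across the fragments never reaches {B}, so C, E → B cannot be enforced without a join — not preserved.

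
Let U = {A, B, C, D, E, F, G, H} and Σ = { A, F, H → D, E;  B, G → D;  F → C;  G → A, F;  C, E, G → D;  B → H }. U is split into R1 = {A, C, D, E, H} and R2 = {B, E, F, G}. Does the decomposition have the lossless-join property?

No

Common attributes: R1 ∩ R2 = {E}.
No dependency enlarges {E}, so (E)⁺ = {E}.
The closure contains neither all of R1 = {A, C, D, E, H} nor all of R2 = {B, E, F, G}, so the common attributes are not a superkey of either fragment. The join is lossy.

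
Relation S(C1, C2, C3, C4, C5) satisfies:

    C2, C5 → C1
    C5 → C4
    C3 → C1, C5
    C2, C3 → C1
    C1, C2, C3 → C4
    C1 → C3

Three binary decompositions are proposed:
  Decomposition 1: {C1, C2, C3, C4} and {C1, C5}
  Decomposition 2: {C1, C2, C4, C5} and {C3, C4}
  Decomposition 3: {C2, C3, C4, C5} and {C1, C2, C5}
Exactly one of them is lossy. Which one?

Decomposition 2

Decomposition 1: common = {C1}, closure = {C1, C3, C4, C5} → lossless.
Decomposition 2: common = {C4}, closure = {C4} → lossy.
Decomposition 3: common = {C2, C5}, closure = {C1, C2, C3, C4, C5} → lossless.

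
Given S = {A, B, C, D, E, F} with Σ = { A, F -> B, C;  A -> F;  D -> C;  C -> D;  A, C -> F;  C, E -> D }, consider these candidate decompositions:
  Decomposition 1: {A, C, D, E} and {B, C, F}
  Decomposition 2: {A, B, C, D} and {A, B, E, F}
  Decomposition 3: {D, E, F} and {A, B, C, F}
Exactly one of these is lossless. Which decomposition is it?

Decomposition 2

Decomposition 1: common = {C}, closure = {C, D} → lossy.
Decomposition 2: common = {A, B}, closure = {A, B, C, D, F} → lossless.
Decomposition 3: common = {F}, closure = {F} → lossy.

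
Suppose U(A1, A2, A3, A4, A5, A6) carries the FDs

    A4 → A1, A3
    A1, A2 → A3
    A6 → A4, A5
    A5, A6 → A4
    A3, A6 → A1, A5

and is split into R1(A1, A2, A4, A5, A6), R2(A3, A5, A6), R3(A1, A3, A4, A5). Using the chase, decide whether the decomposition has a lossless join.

Yes

Chase test. Columns are A1, A2, A3, A4, A5, A6; row i has aⱼ where attribute j ∈ Ri, else bᵢⱼ.
Initial tableau (one row per fragment):
  row 1: a1 a2 b13 a4 a5 a6
  row 2: b21 b22 a3 b24 a5 a6
  row 3: a1 b32 a3 a4 a5 b36
Rows 1 and 3 agree on A4; apply A4→A1, A3 and equate their A1, A3 entries.
Rows 1 and 2 agree on A6; apply A6→A4, A5 and equate their A4, A5 entries.
Rows 1 and 2 agree on A3, A6; apply A3, A6→A1, A5 and equate their A1, A5 entries.
Row 1 is now all distinguished symbols — the join is lossless.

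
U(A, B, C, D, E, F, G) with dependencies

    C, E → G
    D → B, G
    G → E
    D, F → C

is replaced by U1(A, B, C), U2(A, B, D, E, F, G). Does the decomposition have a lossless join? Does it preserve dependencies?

Lossless test: (A, B)⁺ = {A, B}, which is a superkey of neither fragment — lossy.
Dependency preservation: the restricted closure of {C, E} across the fragments never reaches {G}, so C, E → G cannot be enforced without a join — not preserved.

lossy and not dependency-preserving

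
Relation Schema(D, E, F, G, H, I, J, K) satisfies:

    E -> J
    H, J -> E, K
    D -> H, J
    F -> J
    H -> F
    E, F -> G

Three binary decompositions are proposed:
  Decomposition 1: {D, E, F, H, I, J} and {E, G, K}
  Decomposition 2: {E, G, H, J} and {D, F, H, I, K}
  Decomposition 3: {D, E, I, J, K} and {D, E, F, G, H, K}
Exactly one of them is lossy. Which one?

Decomposition 1

Decomposition 1: common = {E}, closure = {E, J} → lossy.
Decomposition 2: common = {H}, closure = {E, F, G, H, J, K} → lossless.
Decomposition 3: common = {D, E, K}, closure = {D, E, F, G, H, J, K} → lossless.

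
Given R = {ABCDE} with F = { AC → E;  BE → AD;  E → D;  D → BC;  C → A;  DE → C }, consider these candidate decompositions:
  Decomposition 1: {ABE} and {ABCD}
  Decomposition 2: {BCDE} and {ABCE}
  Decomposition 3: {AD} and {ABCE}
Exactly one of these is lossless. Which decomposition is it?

Decomposition 2

Decomposition 1: common = {AB}, closure = {AB} → lossy.
Decomposition 2: common = {BCE}, closure = {ABCDE} → lossless.
Decomposition 3: common = {A}, closure = {A} → lossy.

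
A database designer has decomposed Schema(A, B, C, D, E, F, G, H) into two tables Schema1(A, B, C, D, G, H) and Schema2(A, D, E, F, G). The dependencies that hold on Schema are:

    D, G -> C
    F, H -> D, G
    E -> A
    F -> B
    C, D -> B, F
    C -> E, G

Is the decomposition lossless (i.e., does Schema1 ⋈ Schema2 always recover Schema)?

Common attributes: Schema1 ∩ Schema2 = {A, D, G}.
Closure of {A, D, G}: D, G → C applies, adding C; C, D → B, F applies, adding B, F; C → E, G applies, adding E. So (A, D, G)⁺ = {A, B, C, D, E, F, G}.
This closure contains every attribute of Schema2, so Schema1 ∩ Schema2 → Schema2. The join is lossless.

Yes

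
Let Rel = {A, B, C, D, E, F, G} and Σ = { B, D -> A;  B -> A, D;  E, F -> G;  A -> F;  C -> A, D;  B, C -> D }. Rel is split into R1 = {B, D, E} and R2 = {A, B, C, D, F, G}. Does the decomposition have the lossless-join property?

No

Common attributes: R1 ∩ R2 = {B, D}.
Closure of {B, D}: B, D → A applies, adding A; A → F applies, adding F. So (B, D)⁺ = {A, B, D, F}.
The closure contains neither all of R1 = {B, D, E} nor all of R2 = {A, B, C, D, F, G}, so the common attributes are not a superkey of either fragment. The join is lossy.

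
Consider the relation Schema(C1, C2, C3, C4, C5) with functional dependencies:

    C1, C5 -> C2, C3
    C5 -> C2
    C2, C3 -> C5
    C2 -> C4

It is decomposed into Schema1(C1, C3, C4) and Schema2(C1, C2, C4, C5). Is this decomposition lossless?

No

Common attributes: Schema1 ∩ Schema2 = {C1, C4}.
No dependency enlarges {C1, C4}, so (C1, C4)⁺ = {C1, C4}.
The closure contains neither all of Schema1 = {C1, C3, C4} nor all of Schema2 = {C1, C2, C4, C5}, so the common attributes are not a superkey of either fragment. The join is lossy.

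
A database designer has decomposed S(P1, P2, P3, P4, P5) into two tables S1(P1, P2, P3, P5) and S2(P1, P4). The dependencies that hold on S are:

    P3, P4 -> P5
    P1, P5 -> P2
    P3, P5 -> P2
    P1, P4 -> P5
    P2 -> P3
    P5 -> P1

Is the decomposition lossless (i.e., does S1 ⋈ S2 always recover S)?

Common attributes: S1 ∩ S2 = {P1}.
No dependency enlarges {P1}, so (P1)⁺ = {P1}.
The closure contains neither all of S1 = {P1, P2, P3, P5} nor all of S2 = {P1, P4}, so the common attributes are not a superkey of either fragment. The join is lossy.

No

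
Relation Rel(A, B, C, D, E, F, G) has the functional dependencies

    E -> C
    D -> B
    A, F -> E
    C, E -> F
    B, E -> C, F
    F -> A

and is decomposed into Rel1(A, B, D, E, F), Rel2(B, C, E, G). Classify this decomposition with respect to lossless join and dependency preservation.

lossy but dependency-preserving

Lossless test: (B, E)⁺ = {A, B, C, E, F}, which is a superkey of neither fragment — lossy.
Dependency preservation: C, E → F; B, E → C, F are not contained in any single fragment, but the restricted closure of each left-hand side across the fragments still reaches the right-hand side; the remaining FDs each lie inside some fragment. All dependencies are preserved.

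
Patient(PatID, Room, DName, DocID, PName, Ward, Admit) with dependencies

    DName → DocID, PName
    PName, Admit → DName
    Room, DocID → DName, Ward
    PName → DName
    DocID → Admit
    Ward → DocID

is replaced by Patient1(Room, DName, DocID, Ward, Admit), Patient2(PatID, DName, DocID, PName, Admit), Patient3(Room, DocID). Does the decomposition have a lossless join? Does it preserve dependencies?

Lossless test (chase): Rows 1 and 2 agree on DName; apply DName→DocID, PName and equate their DocID, PName entries. Rows 1 and 3 agree on Room, DocID; apply Room, DocID→DName, Ward and equate their DName, Ward entries. Rows 1 and 3 agree on DocID; apply DocID→Admit and equate their Admit entries. Rows 1 and 3 agree on DName; apply DName→DocID, PName and equate their DocID, PName entries. No row becomes fully distinguished — the join is lossy.
Dependency preservation: every FD's attributes lie within a single fragment, so each can be enforced locally — preserved.

lossy but dependency-preserving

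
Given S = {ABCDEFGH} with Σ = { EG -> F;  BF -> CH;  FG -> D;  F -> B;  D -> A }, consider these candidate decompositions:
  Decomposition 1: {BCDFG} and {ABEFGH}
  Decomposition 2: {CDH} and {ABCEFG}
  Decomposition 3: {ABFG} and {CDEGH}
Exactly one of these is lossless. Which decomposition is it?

Decomposition 1: common = {BFG}, closure = {ABCDFGH} → lossless.
Decomposition 2: common = {C}, closure = {C} → lossy.
Decomposition 3: common = {G}, closure = {G} → lossy.

Decomposition 1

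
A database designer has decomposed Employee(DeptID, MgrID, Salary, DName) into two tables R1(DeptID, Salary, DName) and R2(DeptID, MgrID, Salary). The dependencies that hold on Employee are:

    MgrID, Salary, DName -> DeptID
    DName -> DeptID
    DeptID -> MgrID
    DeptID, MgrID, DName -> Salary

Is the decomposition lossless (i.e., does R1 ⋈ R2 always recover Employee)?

Common attributes: R1 ∩ R2 = {DeptID, Salary}.
Closure of {DeptID, Salary}: DeptID → MgrID applies, adding MgrID. So (DeptID, Salary)⁺ = {DeptID, MgrID, Salary}.
This closure contains every attribute of R2, so R1 ∩ R2 → R2. The join is lossless.

Yes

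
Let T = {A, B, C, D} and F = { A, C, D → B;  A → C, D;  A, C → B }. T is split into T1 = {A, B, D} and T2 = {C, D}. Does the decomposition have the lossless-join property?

Common attributes: T1 ∩ T2 = {D}.
No dependency enlarges {D}, so (D)⁺ = {D}.
The closure contains neither all of T1 = {A, B, D} nor all of T2 = {C, D}, so the common attributes are not a superkey of either fragment. The join is lossy.

No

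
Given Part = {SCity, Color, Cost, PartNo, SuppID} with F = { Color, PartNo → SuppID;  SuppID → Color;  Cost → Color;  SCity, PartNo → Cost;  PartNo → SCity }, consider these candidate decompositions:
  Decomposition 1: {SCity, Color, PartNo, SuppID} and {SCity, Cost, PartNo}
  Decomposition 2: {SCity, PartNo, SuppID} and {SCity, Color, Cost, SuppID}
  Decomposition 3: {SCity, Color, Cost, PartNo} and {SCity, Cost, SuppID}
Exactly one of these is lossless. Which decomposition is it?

Decomposition 1

Decomposition 1: common = {SCity, PartNo}, closure = {SCity, Color, Cost, PartNo, SuppID} → lossless.
Decomposition 2: common = {SCity, SuppID}, closure = {SCity, Color, SuppID} → lossy.
Decomposition 3: common = {SCity, Cost}, closure = {SCity, Color, Cost} → lossy.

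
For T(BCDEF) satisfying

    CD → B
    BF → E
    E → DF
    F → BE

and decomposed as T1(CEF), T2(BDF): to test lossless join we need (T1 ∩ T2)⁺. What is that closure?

T1 ∩ T2 = {F}.
F → BE applies, adding BE
E → DF applies, adding D
Closure: {BDEF}.

BDEF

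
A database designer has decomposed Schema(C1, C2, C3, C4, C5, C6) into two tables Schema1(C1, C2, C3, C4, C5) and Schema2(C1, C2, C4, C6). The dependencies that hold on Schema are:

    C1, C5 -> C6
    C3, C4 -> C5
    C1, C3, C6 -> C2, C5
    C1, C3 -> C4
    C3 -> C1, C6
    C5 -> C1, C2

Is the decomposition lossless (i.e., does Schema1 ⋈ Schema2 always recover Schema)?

Common attributes: Schema1 ∩ Schema2 = {C1, C2, C4}.
No dependency enlarges {C1, C2, C4}, so (C1, C2, C4)⁺ = {C1, C2, C4}.
The closure contains neither all of Schema1 = {C1, C2, C3, C4, C5} nor all of Schema2 = {C1, C2, C4, C6}, so the common attributes are not a superkey of either fragment. The join is lossy.

No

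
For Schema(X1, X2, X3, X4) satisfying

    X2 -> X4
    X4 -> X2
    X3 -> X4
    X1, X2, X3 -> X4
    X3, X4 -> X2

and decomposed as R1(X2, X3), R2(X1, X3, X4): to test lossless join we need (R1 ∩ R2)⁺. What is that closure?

X2, X3, X4

R1 ∩ R2 = {X3}.
X3 → X4 applies, adding X4
X3, X4 → X2 applies, adding X2
Closure: {X2, X3, X4}.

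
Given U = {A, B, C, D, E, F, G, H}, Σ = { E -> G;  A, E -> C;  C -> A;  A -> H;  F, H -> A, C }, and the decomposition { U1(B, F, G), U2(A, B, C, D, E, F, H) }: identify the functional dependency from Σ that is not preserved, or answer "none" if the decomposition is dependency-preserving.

Check E → G: no single fragment contains all of {E, G}, and the restricted closure of {E} across the fragments never reaches {G}.
A, E → C is preserved.
C → A is preserved.
A → H is preserved.
F, H → A, C is preserved.

E -> G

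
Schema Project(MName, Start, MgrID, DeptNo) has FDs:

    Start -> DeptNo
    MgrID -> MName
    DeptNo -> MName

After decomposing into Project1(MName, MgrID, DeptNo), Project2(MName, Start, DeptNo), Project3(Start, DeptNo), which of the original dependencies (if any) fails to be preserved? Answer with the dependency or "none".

none

Start → DeptNo lies within Project2.
MgrID → MName lies within Project1.
DeptNo → MName lies within Project1.
Every dependency is enforceable on the fragments, so the decomposition is dependency-preserving.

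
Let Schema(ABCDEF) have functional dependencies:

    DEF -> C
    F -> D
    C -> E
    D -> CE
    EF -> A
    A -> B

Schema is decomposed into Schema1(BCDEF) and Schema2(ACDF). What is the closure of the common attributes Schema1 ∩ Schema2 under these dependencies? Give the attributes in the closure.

Schema1 ∩ Schema2 = {CDF}.
C → E applies, adding E
EF → A applies, adding A
A → B applies, adding B
Closure: {ABCDEF}.

ABCDEF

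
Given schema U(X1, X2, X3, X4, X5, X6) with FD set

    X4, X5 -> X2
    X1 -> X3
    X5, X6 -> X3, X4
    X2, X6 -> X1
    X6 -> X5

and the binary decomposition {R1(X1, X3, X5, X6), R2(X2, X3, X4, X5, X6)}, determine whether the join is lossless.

Yes

Common attributes: R1 ∩ R2 = {X3, X5, X6}.
Closure of {X3, X5, X6}: X5, X6 → X3, X4 applies, adding X4; X4, X5 → X2 applies, adding X2; X2, X6 → X1 applies, adding X1. So (X3, X5, X6)⁺ = {X1, X2, X3, X4, X5, X6}.
This closure contains every attribute of R1, so R1 ∩ R2 → R1. The join is lossless.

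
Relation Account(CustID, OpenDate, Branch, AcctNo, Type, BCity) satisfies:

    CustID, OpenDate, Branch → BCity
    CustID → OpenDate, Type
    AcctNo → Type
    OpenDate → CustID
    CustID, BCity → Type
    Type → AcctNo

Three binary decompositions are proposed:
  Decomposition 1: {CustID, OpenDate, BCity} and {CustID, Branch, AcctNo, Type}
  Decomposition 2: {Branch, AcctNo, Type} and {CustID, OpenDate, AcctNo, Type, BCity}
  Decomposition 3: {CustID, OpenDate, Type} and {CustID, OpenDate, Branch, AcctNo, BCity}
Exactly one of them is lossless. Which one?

Decomposition 3

Decomposition 1: common = {CustID}, closure = {CustID, OpenDate, AcctNo, Type} → lossy.
Decomposition 2: common = {AcctNo, Type}, closure = {AcctNo, Type} → lossy.
Decomposition 3: common = {CustID, OpenDate}, closure = {CustID, OpenDate, AcctNo, Type} → lossless.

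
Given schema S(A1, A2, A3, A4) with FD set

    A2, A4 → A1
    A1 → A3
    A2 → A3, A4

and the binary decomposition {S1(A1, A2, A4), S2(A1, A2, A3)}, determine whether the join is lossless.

Common attributes: S1 ∩ S2 = {A1, A2}.
Closure of {A1, A2}: A1 → A3 applies, adding A3; A2 → A3, A4 applies, adding A4. So (A1, A2)⁺ = {A1, A2, A3, A4}.
This closure contains every attribute of S1, so S1 ∩ S2 → S1. The join is lossless.

Yes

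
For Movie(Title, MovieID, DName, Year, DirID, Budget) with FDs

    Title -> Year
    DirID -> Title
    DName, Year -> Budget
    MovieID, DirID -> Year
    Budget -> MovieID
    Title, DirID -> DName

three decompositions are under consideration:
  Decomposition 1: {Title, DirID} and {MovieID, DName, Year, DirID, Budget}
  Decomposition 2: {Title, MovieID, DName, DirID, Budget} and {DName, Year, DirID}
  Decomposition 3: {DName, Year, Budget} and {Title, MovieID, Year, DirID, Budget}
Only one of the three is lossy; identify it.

Decomposition 1: common = {DirID}, closure = {Title, MovieID, DName, Year, DirID, Budget} → lossless.
Decomposition 2: common = {DName, DirID}, closure = {Title, MovieID, DName, Year, DirID, Budget} → lossless.
Decomposition 3: common = {Year, Budget}, closure = {MovieID, Year, Budget} → lossy.

Decomposition 3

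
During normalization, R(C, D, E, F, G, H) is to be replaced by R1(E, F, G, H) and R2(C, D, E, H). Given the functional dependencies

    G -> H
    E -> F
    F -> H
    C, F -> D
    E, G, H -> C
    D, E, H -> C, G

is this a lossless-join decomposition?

Common attributes: R1 ∩ R2 = {E, H}.
Closure of {E, H}: E → F applies, adding F. So (E, H)⁺ = {E, F, H}.
The closure contains neither all of R1 = {E, F, G, H} nor all of R2 = {C, D, E, H}, so the common attributes are not a superkey of either fragment. The join is lossy.

No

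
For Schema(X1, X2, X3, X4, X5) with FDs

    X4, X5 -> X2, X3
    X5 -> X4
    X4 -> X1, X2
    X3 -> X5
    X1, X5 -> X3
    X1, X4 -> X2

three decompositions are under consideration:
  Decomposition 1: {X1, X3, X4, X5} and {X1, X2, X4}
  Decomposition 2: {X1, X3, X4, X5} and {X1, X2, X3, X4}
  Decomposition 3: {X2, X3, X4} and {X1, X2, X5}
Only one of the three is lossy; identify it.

Decomposition 1: common = {X1, X4}, closure = {X1, X2, X4} → lossless.
Decomposition 2: common = {X1, X3, X4}, closure = {X1, X2, X3, X4, X5} → lossless.
Decomposition 3: common = {X2}, closure = {X2} → lossy.

Decomposition 3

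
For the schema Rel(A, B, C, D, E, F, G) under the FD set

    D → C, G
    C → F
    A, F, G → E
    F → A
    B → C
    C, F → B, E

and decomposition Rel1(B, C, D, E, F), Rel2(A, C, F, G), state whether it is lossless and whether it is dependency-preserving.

lossy and not dependency-preserving

Lossless test: (C, F)⁺ = {A, B, C, E, F}, which is a superkey of neither fragment — lossy.
Dependency preservation: the restricted closure of {D} across the fragments never reaches {C, G}, so D → C, G cannot be enforced without a join — not preserved.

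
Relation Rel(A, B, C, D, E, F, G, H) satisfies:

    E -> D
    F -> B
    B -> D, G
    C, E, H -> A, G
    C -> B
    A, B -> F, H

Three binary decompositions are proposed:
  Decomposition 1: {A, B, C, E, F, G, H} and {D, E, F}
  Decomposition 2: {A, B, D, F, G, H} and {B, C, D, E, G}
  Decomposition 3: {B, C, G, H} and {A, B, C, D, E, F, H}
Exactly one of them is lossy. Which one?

Decomposition 1: common = {E, F}, closure = {B, D, E, F, G} → lossless.
Decomposition 2: common = {B, D, G}, closure = {B, D, G} → lossy.
Decomposition 3: common = {B, C, H}, closure = {B, C, D, G, H} → lossless.

Decomposition 2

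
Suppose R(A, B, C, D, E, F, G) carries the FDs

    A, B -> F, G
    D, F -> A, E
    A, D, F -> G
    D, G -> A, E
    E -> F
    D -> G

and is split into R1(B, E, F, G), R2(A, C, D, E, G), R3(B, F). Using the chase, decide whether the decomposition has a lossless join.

Chase test. Columns are A, B, C, D, E, F, G; row i has aⱼ where attribute j ∈ Ri, else bᵢⱼ.
Initial tableau (one row per fragment):
  row 1: b11 a2 b13 b14 a5 a6 a7
  row 2: a1 b22 a3 a4 a5 b26 a7
  row 3: b31 a2 b33 b34 b35 a6 b37
Rows 1 and 2 agree on E; apply E→F and equate their F entries.
No row becomes fully distinguished — the join is lossy.

No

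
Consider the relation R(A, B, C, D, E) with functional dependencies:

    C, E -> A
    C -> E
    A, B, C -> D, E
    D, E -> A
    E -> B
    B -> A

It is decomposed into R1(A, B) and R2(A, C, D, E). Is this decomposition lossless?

No

Common attributes: R1 ∩ R2 = {A}.
No dependency enlarges {A}, so (A)⁺ = {A}.
The closure contains neither all of R1 = {A, B} nor all of R2 = {A, C, D, E}, so the common attributes are not a superkey of either fragment. The join is lossy.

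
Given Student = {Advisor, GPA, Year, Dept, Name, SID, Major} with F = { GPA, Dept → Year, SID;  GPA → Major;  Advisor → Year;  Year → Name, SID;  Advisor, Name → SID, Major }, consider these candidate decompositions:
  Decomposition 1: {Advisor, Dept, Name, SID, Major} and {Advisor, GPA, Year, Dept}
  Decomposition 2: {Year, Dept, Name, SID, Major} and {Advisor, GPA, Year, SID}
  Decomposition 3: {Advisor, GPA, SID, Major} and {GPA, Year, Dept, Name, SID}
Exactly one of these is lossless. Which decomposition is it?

Decomposition 1: common = {Advisor, Dept}, closure = {Advisor, Year, Dept, Name, SID, Major} → lossless.
Decomposition 2: common = {Year, SID}, closure = {Year, Name, SID} → lossy.
Decomposition 3: common = {GPA, SID}, closure = {GPA, SID, Major} → lossy.

Decomposition 1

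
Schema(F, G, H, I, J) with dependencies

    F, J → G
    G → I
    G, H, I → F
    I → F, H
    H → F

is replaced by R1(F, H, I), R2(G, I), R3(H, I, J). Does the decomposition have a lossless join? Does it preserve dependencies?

Lossless test (chase): Rows 1 and 2 agree on I; apply I→F, H and equate their F, H entries. Rows 1 and 3 agree on I; apply I→F, H and equate their F, H entries. No row becomes fully distinguished — the join is lossy.
Dependency preservation: the restricted closure of {F, J} across the fragments never reaches {G}, so F, J → G cannot be enforced without a join — not preserved.

lossy and not dependency-preserving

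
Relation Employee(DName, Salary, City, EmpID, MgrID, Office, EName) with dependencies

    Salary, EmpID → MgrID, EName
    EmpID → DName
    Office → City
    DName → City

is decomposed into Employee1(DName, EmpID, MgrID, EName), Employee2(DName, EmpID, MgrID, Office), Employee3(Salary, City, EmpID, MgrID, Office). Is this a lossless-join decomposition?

Chase test. Columns are DName, Salary, City, EmpID, MgrID, Office, EName; row i has aⱼ where attribute j ∈ Employeei, else bᵢⱼ.
Initial tableau (one row per fragment):
  row 1: a1 b12 b13 a4 a5 b16 a7
  row 2: a1 b22 b23 a4 a5 a6 b27
  row 3: b31 a2 a3 a4 a5 a6 b37
Rows 1 and 3 agree on EmpID; apply EmpID→DName and equate their DName entries.
Rows 2 and 3 agree on Office; apply Office→City and equate their City entries.
Rows 1 and 2 agree on DName; apply DName→City and equate their City entries.
No row becomes fully distinguished — the join is lossy.

No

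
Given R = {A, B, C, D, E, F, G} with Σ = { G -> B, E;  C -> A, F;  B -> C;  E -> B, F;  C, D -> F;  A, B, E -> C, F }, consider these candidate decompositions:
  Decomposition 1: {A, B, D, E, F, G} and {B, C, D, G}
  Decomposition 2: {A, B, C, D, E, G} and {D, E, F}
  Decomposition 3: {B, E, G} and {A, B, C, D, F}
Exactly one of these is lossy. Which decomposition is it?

Decomposition 1: common = {B, D, G}, closure = {A, B, C, D, E, F, G} → lossless.
Decomposition 2: common = {D, E}, closure = {A, B, C, D, E, F} → lossless.
Decomposition 3: common = {B}, closure = {A, B, C, F} → lossy.

Decomposition 3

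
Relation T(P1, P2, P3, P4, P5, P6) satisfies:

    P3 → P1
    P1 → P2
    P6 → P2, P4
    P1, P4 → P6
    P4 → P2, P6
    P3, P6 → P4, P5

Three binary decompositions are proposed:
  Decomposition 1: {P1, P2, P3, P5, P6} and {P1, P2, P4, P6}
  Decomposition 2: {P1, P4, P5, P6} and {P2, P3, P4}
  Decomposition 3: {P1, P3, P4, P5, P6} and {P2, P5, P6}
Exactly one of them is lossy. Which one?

Decomposition 2

Decomposition 1: common = {P1, P2, P6}, closure = {P1, P2, P4, P6} → lossless.
Decomposition 2: common = {P4}, closure = {P2, P4, P6} → lossy.
Decomposition 3: common = {P5, P6}, closure = {P2, P4, P5, P6} → lossless.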